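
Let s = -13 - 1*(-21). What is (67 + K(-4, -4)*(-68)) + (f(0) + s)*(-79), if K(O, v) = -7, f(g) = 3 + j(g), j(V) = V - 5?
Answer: 69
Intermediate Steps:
s = 8 (s = -13 + 21 = 8)
j(V) = -5 + V
f(g) = -2 + g (f(g) = 3 + (-5 + g) = -2 + g)
(67 + K(-4, -4)*(-68)) + (f(0) + s)*(-79) = (67 - 7*(-68)) + ((-2 + 0) + 8)*(-79) = (67 + 476) + (-2 + 8)*(-79) = 543 + 6*(-79) = 543 - 474 = 69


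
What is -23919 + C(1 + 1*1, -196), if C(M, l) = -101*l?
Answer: -4123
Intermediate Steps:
-23919 + C(1 + 1*1, -196) = -23919 - 101*(-196) = -23919 + 19796 = -4123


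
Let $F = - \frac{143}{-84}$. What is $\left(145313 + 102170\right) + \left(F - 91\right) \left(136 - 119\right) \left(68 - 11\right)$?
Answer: $\frac{4506701}{28} \approx 1.6095 \cdot 10^{5}$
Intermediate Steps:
$F = \frac{143}{84}$ ($F = \left(-143\right) \left(- \frac{1}{84}\right) = \frac{143}{84} \approx 1.7024$)
$\left(145313 + 102170\right) + \left(F - 91\right) \left(136 - 119\right) \left(68 - 11\right) = \left(145313 + 102170\right) + \left(\frac{143}{84} - 91\right) \left(136 - 119\right) \left(68 - 11\right) = 247483 - \frac{7501 \cdot 17 \cdot 57}{84} = 247483 - \frac{2422823}{28} = \frac{4506701}{28}$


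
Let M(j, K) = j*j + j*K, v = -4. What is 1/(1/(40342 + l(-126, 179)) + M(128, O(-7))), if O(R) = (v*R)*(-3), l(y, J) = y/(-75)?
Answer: 1008592/5680390169 ≈ 0.00017756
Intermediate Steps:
l(y, J) = -y/75 (l(y, J) = y*(-1/75) = -y/75)
O(R) = 12*R (O(R) = -4*R*(-3) = 12*R)
M(j, K) = j² + K*j
1/(1/(40342 + l(-126, 179)) + M(128, O(-7))) = 1/(1/(40342 - 1/75*(-126)) + 128*(12*(-7) + 128)) = 1/(1/(40342 + 42/25) + 128*(-84 + 128)) = 1/(1/(1008592/25) + 128*44) = 1/(25/1008592 + 5632) = 1/(5680390169/1008592) = 1008592/5680390169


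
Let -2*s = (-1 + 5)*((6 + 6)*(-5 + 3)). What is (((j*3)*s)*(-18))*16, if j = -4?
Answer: 165888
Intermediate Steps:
s = 48 (s = -(-1 + 5)*(6 + 6)*(-5 + 3)/2 = -2*12*(-2) = -2*(-24) = -½*(-96) = 48)
(((j*3)*s)*(-18))*16 = ((-4*3*48)*(-18))*16 = (-12*48*(-18))*16 = -576*(-18)*16 = 10368*16 = 165888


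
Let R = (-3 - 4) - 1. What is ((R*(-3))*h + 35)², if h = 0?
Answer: 1225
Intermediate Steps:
R = -8 (R = -7 - 1 = -8)
((R*(-3))*h + 35)² = (-8*(-3)*0 + 35)² = (24*0 + 35)² = (0 + 35)² = 35² = 1225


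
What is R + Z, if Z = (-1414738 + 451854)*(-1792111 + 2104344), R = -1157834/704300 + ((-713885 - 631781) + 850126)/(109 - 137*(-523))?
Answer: -63311360880415996191/210585700 ≈ -3.0064e+11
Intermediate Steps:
R = -1800395791/210585700 (R = -1157834*1/704300 + (-1345666 + 850126)/(109 + 71651) = -578917/352150 - 495540/71760 = -578917/352150 - 495540*1/71760 = -578917/352150 - 8259/1196 = -1800395791/210585700 ≈ -8.5495)
Z = -300644159972 (Z = -962884*312233 = -300644159972)
R + Z = -1800395791/210585700 - 300644159972 = -63311360880415996191/210585700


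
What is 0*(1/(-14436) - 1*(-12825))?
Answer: 0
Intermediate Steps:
0*(1/(-14436) - 1*(-12825)) = 0*(-1/14436 + 12825) = 0*(185141699/14436) = 0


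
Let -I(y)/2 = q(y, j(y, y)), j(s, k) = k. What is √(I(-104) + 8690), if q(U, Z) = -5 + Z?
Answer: 2*√2227 ≈ 94.382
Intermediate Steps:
I(y) = 10 - 2*y (I(y) = -2*(-5 + y) = 10 - 2*y)
√(I(-104) + 8690) = √((10 - 2*(-104)) + 8690) = √((10 + 208) + 8690) = √(218 + 8690) = √8908 = 2*√2227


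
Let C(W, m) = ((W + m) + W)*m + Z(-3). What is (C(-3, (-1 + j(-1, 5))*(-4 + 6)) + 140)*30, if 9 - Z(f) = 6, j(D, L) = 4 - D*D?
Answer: 4050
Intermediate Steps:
j(D, L) = 4 - D²
Z(f) = 3 (Z(f) = 9 - 1*6 = 9 - 6 = 3)
C(W, m) = 3 + m*(m + 2*W) (C(W, m) = ((W + m) + W)*m + 3 = (m + 2*W)*m + 3 = m*(m + 2*W) + 3 = 3 + m*(m + 2*W))
(C(-3, (-1 + j(-1, 5))*(-4 + 6)) + 140)*30 = ((3 + ((-1 + (4 - 1*(-1)²))*(-4 + 6))² + 2*(-3)*((-1 + (4 - 1*(-1)²))*(-4 + 6))) + 140)*30 = ((3 + ((-1 + (4 - 1*1))*2)² + 2*(-3)*((-1 + (4 - 1*1))*2)) + 140)*30 = ((3 + ((-1 + (4 - 1))*2)² + 2*(-3)*((-1 + (4 - 1))*2)) + 140)*30 = ((3 + ((-1 + 3)*2)² + 2*(-3)*((-1 + 3)*2)) + 140)*30 = ((3 + (2*2)² + 2*(-3)*(2*2)) + 140)*30 = ((3 + 4² + 2*(-3)*4) + 140)*30 = ((3 + 16 - 24) + 140)*30 = (-5 + 140)*30 = 135*30 = 4050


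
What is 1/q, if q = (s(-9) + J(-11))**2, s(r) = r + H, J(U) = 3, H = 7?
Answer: 1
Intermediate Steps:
s(r) = 7 + r (s(r) = r + 7 = 7 + r)
q = 1 (q = ((7 - 9) + 3)**2 = (-2 + 3)**2 = 1**2 = 1)
1/q = 1/1 = 1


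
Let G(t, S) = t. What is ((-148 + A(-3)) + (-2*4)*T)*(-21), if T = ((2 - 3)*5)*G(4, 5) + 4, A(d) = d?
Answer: 483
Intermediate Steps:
T = -16 (T = ((2 - 3)*5)*4 + 4 = -1*5*4 + 4 = -5*4 + 4 = -20 + 4 = -16)
((-148 + A(-3)) + (-2*4)*T)*(-21) = ((-148 - 3) - 2*4*(-16))*(-21) = (-151 - 8*(-16))*(-21) = (-151 + 128)*(-21) = -23*(-21) = 483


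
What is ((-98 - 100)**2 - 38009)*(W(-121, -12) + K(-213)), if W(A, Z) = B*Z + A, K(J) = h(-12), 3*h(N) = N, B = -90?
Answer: 1141225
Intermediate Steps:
h(N) = N/3
K(J) = -4 (K(J) = (1/3)*(-12) = -4)
W(A, Z) = A - 90*Z (W(A, Z) = -90*Z + A = A - 90*Z)
((-98 - 100)**2 - 38009)*(W(-121, -12) + K(-213)) = ((-98 - 100)**2 - 38009)*((-121 - 90*(-12)) - 4) = ((-198)**2 - 38009)*((-121 + 1080) - 4) = (39204 - 38009)*(959 - 4) = 1195*955 = 1141225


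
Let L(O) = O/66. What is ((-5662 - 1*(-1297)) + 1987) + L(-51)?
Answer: -52333/22 ≈ -2378.8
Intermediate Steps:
L(O) = O/66 (L(O) = O*(1/66) = O/66)
((-5662 - 1*(-1297)) + 1987) + L(-51) = ((-5662 - 1*(-1297)) + 1987) + (1/66)*(-51) = ((-5662 + 1297) + 1987) - 17/22 = (-4365 + 1987) - 17/22 = -2378 - 17/22 = -52333/22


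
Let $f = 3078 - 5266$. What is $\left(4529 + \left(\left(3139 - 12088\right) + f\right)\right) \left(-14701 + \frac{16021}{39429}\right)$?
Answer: $\frac{3830193110464}{39429} \approx 9.7142 \cdot 10^{7}$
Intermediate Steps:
$f = -2188$ ($f = 3078 - 5266 = -2188$)
$\left(4529 + \left(\left(3139 - 12088\right) + f\right)\right) \left(-14701 + \frac{16021}{39429}\right) = \left(4529 + \left(\left(3139 - 12088\right) - 2188\right)\right) \left(-14701 + \frac{16021}{39429}\right) = \left(4529 - 11137\right) \left(-14701 + 16021 \cdot \frac{1}{39429}\right) = \left(4529 - 11137\right) \left(-14701 + \frac{16021}{39429}\right) = \left(-6608\right) \left(- \frac{579629708}{39429}\right) = \frac{3830193110464}{39429}$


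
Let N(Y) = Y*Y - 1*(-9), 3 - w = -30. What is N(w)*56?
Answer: 61488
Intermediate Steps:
w = 33 (w = 3 - 1*(-30) = 3 + 30 = 33)
N(Y) = 9 + Y**2 (N(Y) = Y**2 + 9 = 9 + Y**2)
N(w)*56 = (9 + 33**2)*56 = (9 + 1089)*56 = 1098*56 = 61488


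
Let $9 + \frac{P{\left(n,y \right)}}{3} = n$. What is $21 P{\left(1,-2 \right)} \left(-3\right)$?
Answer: $1512$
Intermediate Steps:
$P{\left(n,y \right)} = -27 + 3 n$
$21 P{\left(1,-2 \right)} \left(-3\right) = 21 \left(-27 + 3 \cdot 1\right) \left(-3\right) = 21 \left(-27 + 3\right) \left(-3\right) = 21 \left(-24\right) \left(-3\right) = \left(-504\right) \left(-3\right) = 1512$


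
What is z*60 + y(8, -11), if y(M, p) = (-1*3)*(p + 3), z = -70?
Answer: -4176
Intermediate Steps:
y(M, p) = -9 - 3*p (y(M, p) = -3*(3 + p) = -9 - 3*p)
z*60 + y(8, -11) = -70*60 + (-9 - 3*(-11)) = -4200 + (-9 + 33) = -4200 + 24 = -4176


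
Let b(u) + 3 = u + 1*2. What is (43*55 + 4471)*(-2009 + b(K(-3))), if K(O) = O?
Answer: -13760868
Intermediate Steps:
b(u) = -1 + u (b(u) = -3 + (u + 1*2) = -3 + (u + 2) = -3 + (2 + u) = -1 + u)
(43*55 + 4471)*(-2009 + b(K(-3))) = (43*55 + 4471)*(-2009 + (-1 - 3)) = (2365 + 4471)*(-2009 - 4) = 6836*(-2013) = -13760868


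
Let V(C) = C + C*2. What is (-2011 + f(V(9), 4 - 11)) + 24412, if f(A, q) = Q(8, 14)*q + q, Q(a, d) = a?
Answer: 22338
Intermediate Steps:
V(C) = 3*C (V(C) = C + 2*C = 3*C)
f(A, q) = 9*q (f(A, q) = 8*q + q = 9*q)
(-2011 + f(V(9), 4 - 11)) + 24412 = (-2011 + 9*(4 - 11)) + 24412 = (-2011 + 9*(-7)) + 24412 = (-2011 - 63) + 24412 = -2074 + 24412 = 22338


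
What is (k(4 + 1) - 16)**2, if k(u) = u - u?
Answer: 256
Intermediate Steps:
k(u) = 0
(k(4 + 1) - 16)**2 = (0 - 16)**2 = (-16)**2 = 256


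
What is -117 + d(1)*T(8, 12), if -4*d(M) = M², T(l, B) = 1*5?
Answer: -473/4 ≈ -118.25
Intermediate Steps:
T(l, B) = 5
d(M) = -M²/4
-117 + d(1)*T(8, 12) = -117 - ¼*1²*5 = -117 - ¼*1*5 = -117 - ¼*5 = -117 - 5/4 = -473/4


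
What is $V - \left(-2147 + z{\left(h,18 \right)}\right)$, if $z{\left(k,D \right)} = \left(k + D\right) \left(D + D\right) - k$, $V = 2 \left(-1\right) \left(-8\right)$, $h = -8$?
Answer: $1795$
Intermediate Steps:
$V = 16$ ($V = \left(-2\right) \left(-8\right) = 16$)
$z{\left(k,D \right)} = - k + 2 D \left(D + k\right)$ ($z{\left(k,D \right)} = \left(D + k\right) 2 D - k = 2 D \left(D + k\right) - k = - k + 2 D \left(D + k\right)$)
$V - \left(-2147 + z{\left(h,18 \right)}\right) = 16 - \left(-2147 + 8 + 648 + 2 \cdot 18 \left(-8\right)\right) = 16 + \left(2147 - \left(8 + 2 \cdot 324 - 288\right)\right) = 16 + \left(2147 - \left(8 + 648 - 288\right)\right) = 16 + \left(2147 - 368\right) = 16 + 1779 = 1795$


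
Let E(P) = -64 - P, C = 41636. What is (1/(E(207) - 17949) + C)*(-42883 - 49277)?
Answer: -3495665290752/911 ≈ -3.8372e+9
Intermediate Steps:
(1/(E(207) - 17949) + C)*(-42883 - 49277) = (1/((-64 - 1*207) - 17949) + 41636)*(-42883 - 49277) = (1/((-64 - 207) - 17949) + 41636)*(-92160) = (1/(-271 - 17949) + 41636)*(-92160) = (1/(-18220) + 41636)*(-92160) = (-1/18220 + 41636)*(-92160) = (758607919/18220)*(-92160) = -3495665290752/911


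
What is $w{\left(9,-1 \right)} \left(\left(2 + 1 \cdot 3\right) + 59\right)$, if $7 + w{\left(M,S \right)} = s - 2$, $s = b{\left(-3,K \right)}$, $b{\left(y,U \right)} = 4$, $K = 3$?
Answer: $-320$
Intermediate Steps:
$s = 4$
$w{\left(M,S \right)} = -5$ ($w{\left(M,S \right)} = -7 + \left(4 - 2\right) = -7 + 2 = -5$)
$w{\left(9,-1 \right)} \left(\left(2 + 1 \cdot 3\right) + 59\right) = - 5 \left(\left(2 + 1 \cdot 3\right) + 59\right) = - 5 \left(\left(2 + 3\right) + 59\right) = - 5 \left(5 + 59\right) = \left(-5\right) 64 = -320$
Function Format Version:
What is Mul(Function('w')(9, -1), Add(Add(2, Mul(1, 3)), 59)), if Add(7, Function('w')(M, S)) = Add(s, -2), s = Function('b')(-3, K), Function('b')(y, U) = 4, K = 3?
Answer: -320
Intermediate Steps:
s = 4
Function('w')(M, S) = -5 (Function('w')(M, S) = Add(-7, Add(4, -2)) = Add(-7, 2) = -5)
Mul(Function('w')(9, -1), Add(Add(2, Mul(1, 3)), 59)) = Mul(-5, Add(Add(2, Mul(1, 3)), 59)) = Mul(-5, Add(Add(2, 3), 59)) = Mul(-5, Add(5, 59)) = Mul(-5, 64) = -320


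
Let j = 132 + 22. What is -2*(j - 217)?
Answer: 126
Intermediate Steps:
j = 154
-2*(j - 217) = -2*(154 - 217) = -2*(-63) = 126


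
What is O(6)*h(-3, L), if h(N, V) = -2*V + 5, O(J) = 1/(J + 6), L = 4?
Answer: -¼ ≈ -0.25000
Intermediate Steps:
O(J) = 1/(6 + J)
h(N, V) = 5 - 2*V
O(6)*h(-3, L) = (5 - 2*4)/(6 + 6) = (5 - 8)/12 = (1/12)*(-3) = -¼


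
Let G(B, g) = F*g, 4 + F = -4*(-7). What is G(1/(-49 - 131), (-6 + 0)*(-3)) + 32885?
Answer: 33317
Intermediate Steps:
F = 24 (F = -4 - 4*(-7) = -4 + 28 = 24)
G(B, g) = 24*g
G(1/(-49 - 131), (-6 + 0)*(-3)) + 32885 = 24*((-6 + 0)*(-3)) + 32885 = 24*(-6*(-3)) + 32885 = 24*18 + 32885 = 432 + 32885 = 33317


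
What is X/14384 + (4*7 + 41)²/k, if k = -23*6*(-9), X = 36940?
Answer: 69059/10788 ≈ 6.4015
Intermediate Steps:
k = 1242 (k = -138*(-9) = 1242)
X/14384 + (4*7 + 41)²/k = 36940/14384 + (4*7 + 41)²/1242 = 36940*(1/14384) + (28 + 41)²*(1/1242) = 9235/3596 + 69²*(1/1242) = 9235/3596 + 4761*(1/1242) = 9235/3596 + 23/6 = 69059/10788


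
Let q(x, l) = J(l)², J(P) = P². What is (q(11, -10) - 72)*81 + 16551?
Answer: 820719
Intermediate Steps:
q(x, l) = l⁴ (q(x, l) = (l²)² = l⁴)
(q(11, -10) - 72)*81 + 16551 = ((-10)⁴ - 72)*81 + 16551 = (10000 - 72)*81 + 16551 = 9928*81 + 16551 = 804168 + 16551 = 820719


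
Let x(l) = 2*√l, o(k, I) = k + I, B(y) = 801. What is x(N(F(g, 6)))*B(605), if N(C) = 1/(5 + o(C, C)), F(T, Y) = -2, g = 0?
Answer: 1602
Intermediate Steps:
o(k, I) = I + k
N(C) = 1/(5 + 2*C) (N(C) = 1/(5 + (C + C)) = 1/(5 + 2*C))
x(N(F(g, 6)))*B(605) = (2*√(1/(5 + 2*(-2))))*801 = (2*√(1/(5 - 4)))*801 = (2*√(1/1))*801 = (2*√1)*801 = (2*1)*801 = 2*801 = 1602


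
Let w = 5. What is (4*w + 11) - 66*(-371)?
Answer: 24517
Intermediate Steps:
(4*w + 11) - 66*(-371) = (4*5 + 11) - 66*(-371) = (20 + 11) + 24486 = 31 + 24486 = 24517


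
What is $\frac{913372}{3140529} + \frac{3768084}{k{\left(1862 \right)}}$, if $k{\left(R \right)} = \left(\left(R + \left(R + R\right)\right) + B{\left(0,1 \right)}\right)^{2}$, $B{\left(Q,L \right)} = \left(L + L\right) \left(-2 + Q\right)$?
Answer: $\frac{10073320783441}{24463719081249} \approx 0.41177$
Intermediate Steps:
$B{\left(Q,L \right)} = 2 L \left(-2 + Q\right)$
$k{\left(R \right)} = \left(-4 + 3 R\right)^{2}$ ($k{\left(R \right)} = \left(\left(R + \left(R + R\right)\right) + 2 \cdot 1 \left(-2 + 0\right)\right)^{2} = \left(\left(R + 2 R\right) + 2 \cdot 1 \left(-2\right)\right)^{2} = \left(3 R - 4\right)^{2} = \left(-4 + 3 R\right)^{2}$)
$\frac{913372}{3140529} + \frac{3768084}{k{\left(1862 \right)}} = \frac{913372}{3140529} + \frac{3768084}{\left(-4 + 3 \cdot 1862\right)^{2}} = 913372 \cdot \frac{1}{3140529} + \frac{3768084}{\left(-4 + 5586\right)^{2}} = \frac{913372}{3140529} + \frac{3768084}{5582^{2}} = \frac{913372}{3140529} + \frac{3768084}{31158724} = \frac{913372}{3140529} + 3768084 \cdot \frac{1}{31158724} = \frac{913372}{3140529} + \frac{942021}{7789681} = \frac{10073320783441}{24463719081249}$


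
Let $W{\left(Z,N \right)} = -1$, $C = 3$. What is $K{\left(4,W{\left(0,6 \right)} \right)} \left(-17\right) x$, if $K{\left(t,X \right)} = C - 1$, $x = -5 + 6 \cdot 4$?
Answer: $-646$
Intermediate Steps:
$x = 19$ ($x = -5 + 24 = 19$)
$K{\left(t,X \right)} = 2$ ($K{\left(t,X \right)} = 3 - 1 = 2$)
$K{\left(4,W{\left(0,6 \right)} \right)} \left(-17\right) x = 2 \left(-17\right) 19 = \left(-34\right) 19 = -646$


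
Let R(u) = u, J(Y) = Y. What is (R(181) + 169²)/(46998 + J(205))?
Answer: 28742/47203 ≈ 0.60890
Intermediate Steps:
(R(181) + 169²)/(46998 + J(205)) = (181 + 169²)/(46998 + 205) = (181 + 28561)/47203 = 28742*(1/47203) = 28742/47203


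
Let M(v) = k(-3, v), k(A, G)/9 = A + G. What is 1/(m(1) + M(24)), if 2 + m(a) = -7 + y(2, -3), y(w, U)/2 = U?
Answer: 1/174 ≈ 0.0057471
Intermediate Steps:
y(w, U) = 2*U
k(A, G) = 9*A + 9*G (k(A, G) = 9*(A + G) = 9*A + 9*G)
M(v) = -27 + 9*v (M(v) = 9*(-3) + 9*v = -27 + 9*v)
m(a) = -15 (m(a) = -2 + (-7 + 2*(-3)) = -2 + (-7 - 6) = -2 - 13 = -15)
1/(m(1) + M(24)) = 1/(-15 + (-27 + 9*24)) = 1/(-15 + (-27 + 216)) = 1/(-15 + 189) = 1/174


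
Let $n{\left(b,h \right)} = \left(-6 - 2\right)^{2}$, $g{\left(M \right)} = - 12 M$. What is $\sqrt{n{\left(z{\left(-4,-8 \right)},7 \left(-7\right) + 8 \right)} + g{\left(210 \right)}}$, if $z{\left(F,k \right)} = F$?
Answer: $2 i \sqrt{614} \approx 49.558 i$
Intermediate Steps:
$n{\left(b,h \right)} = 64$ ($n{\left(b,h \right)} = \left(-8\right)^{2} = 64$)
$\sqrt{n{\left(z{\left(-4,-8 \right)},7 \left(-7\right) + 8 \right)} + g{\left(210 \right)}} = \sqrt{64 - 2520} = \sqrt{-2456} = 2 i \sqrt{614}$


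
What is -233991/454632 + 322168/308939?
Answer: 24726312209/46817851816 ≈ 0.52814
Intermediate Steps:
-233991/454632 + 322168/308939 = -233991*1/454632 + 322168*(1/308939) = -77997/151544 + 322168/308939 = 24726312209/46817851816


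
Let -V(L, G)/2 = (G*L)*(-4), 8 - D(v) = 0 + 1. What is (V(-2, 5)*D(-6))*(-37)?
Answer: 20720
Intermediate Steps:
D(v) = 7 (D(v) = 8 - (0 + 1) = 8 - 1*1 = 8 - 1 = 7)
V(L, G) = 8*G*L (V(L, G) = -2*G*L*(-4) = -(-8)*G*L = 8*G*L)
(V(-2, 5)*D(-6))*(-37) = ((8*5*(-2))*7)*(-37) = -80*7*(-37) = -560*(-37) = 20720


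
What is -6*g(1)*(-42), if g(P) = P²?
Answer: 252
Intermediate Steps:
-6*g(1)*(-42) = -6*1²*(-42) = -6*1*(-42) = -6*(-42) = 252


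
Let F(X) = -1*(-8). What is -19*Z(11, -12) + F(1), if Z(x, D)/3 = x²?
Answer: -6889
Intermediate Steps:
F(X) = 8
Z(x, D) = 3*x²
-19*Z(11, -12) + F(1) = -57*11² + 8 = -57*121 + 8 = -19*363 + 8 = -6897 + 8 = -6889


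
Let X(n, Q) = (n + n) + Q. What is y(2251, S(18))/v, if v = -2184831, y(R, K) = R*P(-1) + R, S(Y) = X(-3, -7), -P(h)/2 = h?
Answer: -2251/728277 ≈ -0.0030909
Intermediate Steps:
P(h) = -2*h
X(n, Q) = Q + 2*n (X(n, Q) = 2*n + Q = Q + 2*n)
S(Y) = -13 (S(Y) = -7 + 2*(-3) = -7 - 6 = -13)
y(R, K) = 3*R (y(R, K) = R*(-2*(-1)) + R = R*2 + R = 2*R + R = 3*R)
y(2251, S(18))/v = (3*2251)/(-2184831) = 6753*(-1/2184831) = -2251/728277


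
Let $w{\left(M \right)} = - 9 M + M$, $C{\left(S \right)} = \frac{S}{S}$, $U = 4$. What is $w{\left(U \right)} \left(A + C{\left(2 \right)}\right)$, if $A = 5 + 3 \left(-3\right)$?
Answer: $96$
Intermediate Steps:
$C{\left(S \right)} = 1$
$A = -4$ ($A = 5 - 9 = -4$)
$w{\left(M \right)} = - 8 M$
$w{\left(U \right)} \left(A + C{\left(2 \right)}\right) = \left(-8\right) 4 \left(-4 + 1\right) = \left(-32\right) \left(-3\right) = 96$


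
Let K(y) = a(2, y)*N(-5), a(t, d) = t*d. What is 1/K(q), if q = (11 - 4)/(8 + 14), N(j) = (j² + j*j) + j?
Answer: 11/315 ≈ 0.034921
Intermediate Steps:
N(j) = j + 2*j² (N(j) = (j² + j²) + j = 2*j² + j = j + 2*j²)
a(t, d) = d*t
q = 7/22 ≈ 0.31818
K(y) = 90*y (K(y) = (y*2)*(-5*(1 + 2*(-5))) = (2*y)*(-5*(1 - 10)) = (2*y)*(-5*(-9)) = (2*y)*45 = 90*y)
1/K(q) = 1/(90*(7/22)) = 1/(315/11) = 11/315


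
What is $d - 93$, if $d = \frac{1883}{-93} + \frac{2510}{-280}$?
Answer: $- \frac{318239}{2604} \approx -122.21$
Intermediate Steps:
$d = - \frac{76067}{2604}$ ($d = 1883 \left(- \frac{1}{93}\right) + 2510 \left(- \frac{1}{280}\right) = - \frac{1883}{93} - \frac{251}{28} = - \frac{76067}{2604} \approx -29.212$)
$d - 93 = - \frac{76067}{2604} - 93 = - \frac{318239}{2604}$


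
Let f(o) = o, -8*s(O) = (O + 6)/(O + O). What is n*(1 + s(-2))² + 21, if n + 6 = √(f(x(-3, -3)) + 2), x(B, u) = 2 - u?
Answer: 429/32 + 81*√7/64 ≈ 16.755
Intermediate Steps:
s(O) = -(6 + O)/(16*O) (s(O) = -(O + 6)/(8*(O + O)) = -(6 + O)/(8*(2*O)) = -(6 + O)*1/(2*O)/8 = -(6 + O)/(16*O))
n = -6 + √7 (n = -6 + √((2 - 1*(-3)) + 2) = -6 + √((2 + 3) + 2) = -6 + √(5 + 2) = -6 + √7 ≈ -3.3542)
n*(1 + s(-2))² + 21 = (-6 + √7)*(1 + (1/16)*(-6 - 1*(-2))/(-2))² + 21 = (-6 + √7)*(1 + (1/16)*(-½)*(-6 + 2))² + 21 = (-6 + √7)*(1 + (1/16)*(-½)*(-4))² + 21 = (-6 + √7)*(1 + ⅛)² + 21 = (-6 + √7)*(9/8)² + 21 = (-6 + √7)*(81/64) + 21 = (-243/32 + 81*√7/64) + 21 = 429/32 + 81*√7/64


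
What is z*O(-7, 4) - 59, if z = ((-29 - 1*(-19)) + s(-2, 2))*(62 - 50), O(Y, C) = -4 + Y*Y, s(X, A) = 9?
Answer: -599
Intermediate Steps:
O(Y, C) = -4 + Y**2
z = -12 (z = ((-29 - 1*(-19)) + 9)*(62 - 50) = ((-29 + 19) + 9)*12 = (-10 + 9)*12 = -1*12 = -12)
z*O(-7, 4) - 59 = -12*(-4 + (-7)**2) - 59 = -12*(-4 + 49) - 59 = -12*45 - 59 = -540 - 59 = -599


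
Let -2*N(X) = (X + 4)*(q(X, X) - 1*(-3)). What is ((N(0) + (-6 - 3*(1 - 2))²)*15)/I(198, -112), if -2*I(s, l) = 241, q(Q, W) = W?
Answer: -90/241 ≈ -0.37344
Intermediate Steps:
N(X) = -(3 + X)*(4 + X)/2 (N(X) = -(X + 4)*(X - 1*(-3))/2 = -(4 + X)*(X + 3)/2 = -(4 + X)*(3 + X)/2 = -(3 + X)*(4 + X)/2)
I(s, l) = -241/2 (I(s, l) = -½*241 = -241/2)
((N(0) + (-6 - 3*(1 - 2))²)*15)/I(198, -112) = (((-6 - 7/2*0 - ½*0²) + (-6 - 3*(1 - 2))²)*15)/(-241/2) = (((-6 + 0 - ½*0) + (-6 - 3*(-1))²)*15)*(-2/241) = (((-6 + 0 + 0) + (-6 + 3)²)*15)*(-2/241) = ((-6 + (-3)²)*15)*(-2/241) = ((-6 + 9)*15)*(-2/241) = (3*15)*(-2/241) = 45*(-2/241) = -90/241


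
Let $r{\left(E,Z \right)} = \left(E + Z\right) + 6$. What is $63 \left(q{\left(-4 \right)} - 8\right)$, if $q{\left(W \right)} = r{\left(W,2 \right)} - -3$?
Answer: $-63$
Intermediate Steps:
$r{\left(E,Z \right)} = 6 + E + Z$
$q{\left(W \right)} = 11 + W$ ($q{\left(W \right)} = \left(6 + W + 2\right) - -3 = \left(8 + W\right) + 3 = 11 + W$)
$63 \left(q{\left(-4 \right)} - 8\right) = 63 \left(\left(11 - 4\right) - 8\right) = 63 \left(7 - 8\right) = 63 \left(-1\right) = -63$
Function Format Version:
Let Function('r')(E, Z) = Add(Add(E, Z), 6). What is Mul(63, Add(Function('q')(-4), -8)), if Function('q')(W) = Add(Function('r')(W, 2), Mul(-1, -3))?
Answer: -63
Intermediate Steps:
Function('r')(E, Z) = Add(6, E, Z)
Function('q')(W) = Add(11, W) (Function('q')(W) = Add(Add(6, W, 2), Mul(-1, -3)) = Add(Add(8, W), 3) = Add(11, W))
Mul(63, Add(Function('q')(-4), -8)) = Mul(63, Add(Add(11, -4), -8)) = Mul(63, Add(7, -8)) = Mul(63, -1) = -63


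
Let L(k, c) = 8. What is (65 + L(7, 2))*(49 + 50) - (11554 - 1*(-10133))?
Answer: -14460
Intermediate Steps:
(65 + L(7, 2))*(49 + 50) - (11554 - 1*(-10133)) = (65 + 8)*(49 + 50) - (11554 - 1*(-10133)) = 73*99 - (11554 + 10133) = 7227 - 1*21687 = 7227 - 21687 = -14460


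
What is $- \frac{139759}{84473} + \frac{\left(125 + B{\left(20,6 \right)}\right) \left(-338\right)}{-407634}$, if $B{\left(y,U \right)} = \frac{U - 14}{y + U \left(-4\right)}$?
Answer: $- \frac{26672216104}{17217033441} \approx -1.5492$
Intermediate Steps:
$B{\left(y,U \right)} = \frac{-14 + U}{y - 4 U}$
$- \frac{139759}{84473} + \frac{\left(125 + B{\left(20,6 \right)}\right) \left(-338\right)}{-407634} = - \frac{139759}{84473} + \frac{\left(125 + \frac{14 - 6}{\left(-1\right) 20 + 4 \cdot 6}\right) \left(-338\right)}{-407634} = \left(-139759\right) \frac{1}{84473} + \left(125 + \frac{14 - 6}{-20 + 24}\right) \left(-338\right) \left(- \frac{1}{407634}\right) = - \frac{139759}{84473} + \left(125 + \frac{1}{4} \cdot 8\right) \left(-338\right) \left(- \frac{1}{407634}\right) = - \frac{139759}{84473} + \left(125 + 2\right) \left(-338\right) \left(- \frac{1}{407634}\right) = - \frac{139759}{84473} + 127 \left(-338\right) \left(- \frac{1}{407634}\right) = - \frac{139759}{84473} - - \frac{21463}{203817} = - \frac{139759}{84473} + \frac{21463}{203817} = - \frac{26672216104}{17217033441}$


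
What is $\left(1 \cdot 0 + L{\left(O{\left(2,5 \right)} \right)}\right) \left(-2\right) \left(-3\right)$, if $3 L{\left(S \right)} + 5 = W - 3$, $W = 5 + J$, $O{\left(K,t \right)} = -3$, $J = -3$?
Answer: $-12$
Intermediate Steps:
$W = 2$ ($W = 5 - 3 = 2$)
$L{\left(S \right)} = -2$ ($L{\left(S \right)} = - \frac{5}{3} + \frac{2 - 3}{3} = - \frac{5}{3} + \frac{1}{3} \left(-1\right) = - \frac{5}{3} - \frac{1}{3} = -2$)
$\left(1 \cdot 0 + L{\left(O{\left(2,5 \right)} \right)}\right) \left(-2\right) \left(-3\right) = \left(1 \cdot 0 - 2\right) \left(-2\right) \left(-3\right) = \left(0 - 2\right) \left(-2\right) \left(-3\right) = \left(-2\right) \left(-2\right) \left(-3\right) = 4 \left(-3\right) = -12$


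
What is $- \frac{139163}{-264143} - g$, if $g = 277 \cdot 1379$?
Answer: $- \frac{100897996406}{264143} \approx -3.8198 \cdot 10^{5}$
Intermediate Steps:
$g = 381983$
$- \frac{139163}{-264143} - g = - \frac{139163}{-264143} - 381983 = \left(-139163\right) \left(- \frac{1}{264143}\right) - 381983 = \frac{139163}{264143} - 381983 = - \frac{100897996406}{264143}$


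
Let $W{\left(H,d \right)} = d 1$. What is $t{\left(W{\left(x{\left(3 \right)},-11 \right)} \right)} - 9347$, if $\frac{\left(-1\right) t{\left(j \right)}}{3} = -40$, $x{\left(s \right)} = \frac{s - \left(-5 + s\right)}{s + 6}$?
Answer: $-9227$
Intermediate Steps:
$x{\left(s \right)} = \frac{5}{6 + s}$
$W{\left(H,d \right)} = d$
$t{\left(j \right)} = 120$ ($t{\left(j \right)} = \left(-3\right) \left(-40\right) = 120$)
$t{\left(W{\left(x{\left(3 \right)},-11 \right)} \right)} - 9347 = 120 - 9347 = -9227$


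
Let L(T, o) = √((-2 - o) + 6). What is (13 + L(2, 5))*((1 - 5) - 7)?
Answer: -143 - 11*I ≈ -143.0 - 11.0*I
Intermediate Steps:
L(T, o) = √(4 - o)
(13 + L(2, 5))*((1 - 5) - 7) = (13 + √(4 - 1*5))*((1 - 5) - 7) = (13 + √(4 - 5))*(-4 - 7) = (13 + √(-1))*(-11) = (13 + I)*(-11) = -143 - 11*I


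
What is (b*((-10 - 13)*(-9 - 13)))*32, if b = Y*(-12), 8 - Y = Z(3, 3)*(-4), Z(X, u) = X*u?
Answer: -8549376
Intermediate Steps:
Y = 44 (Y = 8 - 3*3*(-4) = 8 - 9*(-4) = 8 - 1*(-36) = 8 + 36 = 44)
b = -528 (b = 44*(-12) = -528)
(b*((-10 - 13)*(-9 - 13)))*32 = -528*(-10 - 13)*(-9 - 13)*32 = -(-12144)*(-22)*32 = -528*506*32 = -267168*32 = -8549376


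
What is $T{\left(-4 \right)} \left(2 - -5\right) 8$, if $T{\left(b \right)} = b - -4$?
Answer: $0$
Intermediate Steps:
$T{\left(b \right)} = 4 + b$ ($T{\left(b \right)} = b + 4 = 4 + b$)
$T{\left(-4 \right)} \left(2 - -5\right) 8 = \left(4 - 4\right) \left(2 - -5\right) 8 = 0 \left(2 + 5\right) 8 = 0 \cdot 7 \cdot 8 = 0 \cdot 8 = 0$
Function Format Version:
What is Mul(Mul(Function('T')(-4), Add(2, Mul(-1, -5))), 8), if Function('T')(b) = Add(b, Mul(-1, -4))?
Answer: 0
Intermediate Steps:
Function('T')(b) = Add(4, b) (Function('T')(b) = Add(b, 4) = Add(4, b))
Mul(Mul(Function('T')(-4), Add(2, Mul(-1, -5))), 8) = Mul(Mul(Add(4, -4), Add(2, Mul(-1, -5))), 8) = Mul(Mul(0, Add(2, 5)), 8) = Mul(Mul(0, 7), 8) = Mul(0, 8) = 0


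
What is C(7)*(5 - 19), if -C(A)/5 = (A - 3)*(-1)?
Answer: -280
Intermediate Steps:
C(A) = -15 + 5*A (C(A) = -5*(A - 3)*(-1) = -5*(-3 + A)*(-1) = -5*(3 - A) = -15 + 5*A)
C(7)*(5 - 19) = (-15 + 5*7)*(5 - 19) = (-15 + 35)*(-14) = 20*(-14) = -280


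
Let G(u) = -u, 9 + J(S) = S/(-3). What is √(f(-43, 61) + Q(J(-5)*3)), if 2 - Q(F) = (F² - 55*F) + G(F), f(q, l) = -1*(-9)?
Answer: I*√1705 ≈ 41.292*I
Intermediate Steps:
J(S) = -9 - S/3 (J(S) = -9 + S/(-3) = -9 + S*(-⅓) = -9 - S/3)
f(q, l) = 9
Q(F) = 2 - F² + 56*F (Q(F) = 2 - ((F² - 55*F) - F) = 2 - (F² - 56*F) = 2 + (-F² + 56*F) = 2 - F² + 56*F)
√(f(-43, 61) + Q(J(-5)*3)) = √(9 + (2 - ((-9 - ⅓*(-5))*3)² + 56*((-9 - ⅓*(-5))*3))) = √(9 + (2 - ((-9 + 5/3)*3)² + 56*((-9 + 5/3)*3))) = √(9 + (2 - (-22/3*3)² + 56*(-22/3*3))) = √(9 + (2 - 1*(-22)² + 56*(-22))) = √(9 + (2 - 1*484 - 1232)) = √(9 + (2 - 484 - 1232)) = √(9 - 1714) = √(-1705) = I*√1705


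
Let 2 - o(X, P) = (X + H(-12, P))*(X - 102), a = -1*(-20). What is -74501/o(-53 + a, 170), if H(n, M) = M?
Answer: -74501/18497 ≈ -4.0277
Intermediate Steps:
a = 20
o(X, P) = 2 - (-102 + X)*(P + X) (o(X, P) = 2 - (X + P)*(X - 102) = 2 - (P + X)*(-102 + X) = 2 - (-102 + X)*(P + X))
-74501/o(-53 + a, 170) = -74501/(2 - (-53 + 20)² + 102*170 + 102*(-53 + 20) - 1*170*(-53 + 20)) = -74501/(2 - 1*(-33)² + 17340 + 102*(-33) - 1*170*(-33)) = -74501/(2 - 1*1089 + 17340 - 3366 + 5610) = -74501/(2 - 1089 + 17340 - 3366 + 5610) = -74501/18497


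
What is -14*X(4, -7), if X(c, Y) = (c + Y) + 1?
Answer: 28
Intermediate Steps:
X(c, Y) = 1 + Y + c (X(c, Y) = (Y + c) + 1 = 1 + Y + c)
-14*X(4, -7) = -14*(1 - 7 + 4) = -14*(-2) = 28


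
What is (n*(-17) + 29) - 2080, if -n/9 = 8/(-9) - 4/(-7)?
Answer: -14697/7 ≈ -2099.6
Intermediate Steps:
n = 20/7 (n = -9*(8/(-9) - 4/(-7)) = -9*(8*(-⅑) - 4*(-⅐)) = -9*(-8/9 + 4/7) = -9*(-20/63) = 20/7 ≈ 2.8571)
(n*(-17) + 29) - 2080 = ((20/7)*(-17) + 29) - 2080 = (-340/7 + 29) - 2080 = -137/7 - 2080 = -14697/7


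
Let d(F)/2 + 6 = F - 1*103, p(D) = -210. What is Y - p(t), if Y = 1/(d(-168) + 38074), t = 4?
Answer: 7879201/37520 ≈ 210.00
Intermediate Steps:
d(F) = -218 + 2*F (d(F) = -12 + 2*(F - 1*103) = -12 + 2*(F - 103) = -12 + 2*(-103 + F) = -12 + (-206 + 2*F) = -218 + 2*F)
Y = 1/37520 (Y = 1/((-218 + 2*(-168)) + 38074) = 1/((-218 - 336) + 38074) = 1/(-554 + 38074) = 1/37520 ≈ 2.6652e-5)
Y - p(t) = 1/37520 - 1*(-210) = 1/37520 + 210 = 7879201/37520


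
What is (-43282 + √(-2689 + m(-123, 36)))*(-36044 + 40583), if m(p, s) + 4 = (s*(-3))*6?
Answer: -196456998 + 4539*I*√3341 ≈ -1.9646e+8 + 2.6236e+5*I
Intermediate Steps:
m(p, s) = -4 - 18*s (m(p, s) = -4 + (s*(-3))*6 = -4 - 3*s*6 = -4 - 18*s)
(-43282 + √(-2689 + m(-123, 36)))*(-36044 + 40583) = (-43282 + √(-2689 + (-4 - 18*36)))*(-36044 + 40583) = (-43282 + √(-2689 + (-4 - 648)))*4539 = (-43282 + √(-2689 - 652))*4539 = (-43282 + √(-3341))*4539 = (-43282 + I*√3341)*4539 = -196456998 + 4539*I*√3341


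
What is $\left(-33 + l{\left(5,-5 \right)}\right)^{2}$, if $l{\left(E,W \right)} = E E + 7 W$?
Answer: $1849$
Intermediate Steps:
$l{\left(E,W \right)} = E^{2} + 7 W$
$\left(-33 + l{\left(5,-5 \right)}\right)^{2} = \left(-33 + \left(5^{2} + 7 \left(-5\right)\right)\right)^{2} = \left(-33 + \left(25 - 35\right)\right)^{2} = \left(-33 - 10\right)^{2} = \left(-43\right)^{2} = 1849$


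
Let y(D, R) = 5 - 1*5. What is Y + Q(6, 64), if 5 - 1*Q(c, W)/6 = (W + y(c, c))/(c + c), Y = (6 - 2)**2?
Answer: 14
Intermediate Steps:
y(D, R) = 0 (y(D, R) = 5 - 5 = 0)
Y = 16 (Y = 4**2 = 16)
Q(c, W) = 30 - 3*W/c (Q(c, W) = 30 - 6*(W + 0)/(c + c) = 30 - 6*W/(2*c) = 30 - 6*W*1/(2*c) = 30 - 3*W/c)
Y + Q(6, 64) = 16 + (30 - 3*64/6) = 16 + (30 - 3*64*1/6) = 16 + (30 - 32) = 16 - 2 = 14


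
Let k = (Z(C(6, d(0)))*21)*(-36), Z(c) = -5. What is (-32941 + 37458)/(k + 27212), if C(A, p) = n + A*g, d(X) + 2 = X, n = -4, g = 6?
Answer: 4517/30992 ≈ 0.14575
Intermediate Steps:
d(X) = -2 + X
C(A, p) = -4 + 6*A (C(A, p) = -4 + A*6 = -4 + 6*A)
k = 3780 (k = -5*21*(-36) = -105*(-36) = 3780)
(-32941 + 37458)/(k + 27212) = (-32941 + 37458)/(3780 + 27212) = 4517/30992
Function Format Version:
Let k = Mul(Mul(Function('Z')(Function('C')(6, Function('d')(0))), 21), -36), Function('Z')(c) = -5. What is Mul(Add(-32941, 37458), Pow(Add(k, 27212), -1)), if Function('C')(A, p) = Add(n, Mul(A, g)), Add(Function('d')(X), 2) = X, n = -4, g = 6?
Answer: Rational(4517, 30992) ≈ 0.14575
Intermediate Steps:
Function('d')(X) = Add(-2, X)
Function('C')(A, p) = Add(-4, Mul(6, A)) (Function('C')(A, p) = Add(-4, Mul(A, 6)) = Add(-4, Mul(6, A)))
k = 3780 (k = Mul(Mul(-5, 21), -36) = Mul(-105, -36) = 3780)
Mul(Add(-32941, 37458), Pow(Add(k, 27212), -1)) = Mul(Add(-32941, 37458), Pow(Add(3780, 27212), -1)) = Mul(4517, Pow(30992, -1)) = Mul(4517, Rational(1, 30992)) = Rational(4517, 30992)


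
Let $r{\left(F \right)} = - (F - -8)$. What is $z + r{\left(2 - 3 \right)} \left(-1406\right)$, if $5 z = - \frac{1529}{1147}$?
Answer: $\frac{56442341}{5735} \approx 9841.7$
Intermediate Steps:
$r{\left(F \right)} = -8 - F$ ($r{\left(F \right)} = - (F + 8) = - (8 + F) = -8 - F$)
$z = - \frac{1529}{5735}$ ($z = \frac{\left(-1529\right) \frac{1}{1147}}{5} = \frac{1}{5} \left(- \frac{1529}{1147}\right) = - \frac{1529}{5735} \approx -0.26661$)
$z + r{\left(2 - 3 \right)} \left(-1406\right) = - \frac{1529}{5735} + \left(-8 - \left(2 - 3\right)\right) \left(-1406\right) = - \frac{1529}{5735} + \left(-8 - -1\right) \left(-1406\right) = - \frac{1529}{5735} + \left(-8 + 1\right) \left(-1406\right) = - \frac{1529}{5735} - -9842 = - \frac{1529}{5735} + 9842 = \frac{56442341}{5735}$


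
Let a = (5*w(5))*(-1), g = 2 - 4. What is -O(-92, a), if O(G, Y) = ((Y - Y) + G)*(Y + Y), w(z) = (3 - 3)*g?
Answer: 0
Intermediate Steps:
g = -2
w(z) = 0 (w(z) = (3 - 3)*(-2) = 0*(-2) = 0)
a = 0 (a = (5*0)*(-1) = 0*(-1) = 0)
O(G, Y) = 2*G*Y (O(G, Y) = (0 + G)*(2*Y) = G*(2*Y) = 2*G*Y)
-O(-92, a) = -2*(-92)*0 = -1*0 = 0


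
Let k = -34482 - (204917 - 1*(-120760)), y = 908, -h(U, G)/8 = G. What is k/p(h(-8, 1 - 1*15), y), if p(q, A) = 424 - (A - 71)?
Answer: 360159/413 ≈ 872.06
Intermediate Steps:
h(U, G) = -8*G
p(q, A) = 495 - A (p(q, A) = 424 - (-71 + A) = 424 + (71 - A) = 495 - A)
k = -360159 (k = -34482 - (204917 + 120760) = -34482 - 1*325677 = -34482 - 325677 = -360159)
k/p(h(-8, 1 - 1*15), y) = -360159/(495 - 1*908) = -360159/(495 - 908) = -360159/(-413) = -360159*(-1/413) = 360159/413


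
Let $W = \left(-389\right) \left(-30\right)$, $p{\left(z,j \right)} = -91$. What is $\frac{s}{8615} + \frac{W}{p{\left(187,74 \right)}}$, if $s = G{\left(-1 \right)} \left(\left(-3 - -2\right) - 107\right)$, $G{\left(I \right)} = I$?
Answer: $- \frac{100527222}{783965} \approx -128.23$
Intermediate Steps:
$W = 11670$
$s = 108$ ($s = - (\left(-3 - -2\right) - 107) = - (\left(-3 + 2\right) - 107) = - (-1 - 107) = \left(-1\right) \left(-108\right) = 108$)
$\frac{s}{8615} + \frac{W}{p{\left(187,74 \right)}} = \frac{108}{8615} + \frac{11670}{-91} = 108 \cdot \frac{1}{8615} + 11670 \left(- \frac{1}{91}\right) = \frac{108}{8615} - \frac{11670}{91} = - \frac{100527222}{783965}$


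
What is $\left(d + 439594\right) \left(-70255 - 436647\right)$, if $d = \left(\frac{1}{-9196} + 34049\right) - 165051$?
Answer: $- \frac{65386027006271}{418} \approx -1.5643 \cdot 10^{11}$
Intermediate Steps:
$d = - \frac{1204694393}{9196}$ ($d = \left(- \frac{1}{9196} + 34049\right) - 165051 = \frac{313114603}{9196} - 165051 = - \frac{1204694393}{9196} \approx -1.31 \cdot 10^{5}$)
$\left(d + 439594\right) \left(-70255 - 436647\right) = \left(- \frac{1204694393}{9196} + 439594\right) \left(-70255 - 436647\right) = \frac{2837812031}{9196} \left(-506902\right) = - \frac{65386027006271}{418}$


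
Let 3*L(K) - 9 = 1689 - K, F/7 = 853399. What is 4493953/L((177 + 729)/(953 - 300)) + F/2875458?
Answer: 4220192567867125/530947568784 ≈ 7948.4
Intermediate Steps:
F = 5973793 (F = 7*853399 = 5973793)
L(K) = 566 - K/3 (L(K) = 3 + (1689 - K)/3 = 3 + (563 - K/3) = 566 - K/3)
4493953/L((177 + 729)/(953 - 300)) + F/2875458 = 4493953/(566 - (177 + 729)/(3*(953 - 300))) + 5973793/2875458 = 4493953/(566 - 302/653) + 5973793*(1/2875458) = 4493953/(566 - 302/653) + 5973793/2875458 = 4493953/(369296/653) + 5973793/2875458 = 4493953*(653/369296) + 5973793/2875458 = 2934551309/369296 + 5973793/2875458 = 4220192567867125/530947568784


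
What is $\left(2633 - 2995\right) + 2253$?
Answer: $1891$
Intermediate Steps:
$\left(2633 - 2995\right) + 2253 = -362 + 2253 = 1891$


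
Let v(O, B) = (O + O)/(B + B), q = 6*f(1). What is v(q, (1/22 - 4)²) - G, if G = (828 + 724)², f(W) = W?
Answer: -6077159224/2523 ≈ -2.4087e+6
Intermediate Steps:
G = 2408704 (G = 1552² = 2408704)
q = 6 (q = 6*1 = 6)
v(O, B) = O/B (v(O, B) = (2*O)/((2*B)) = (2*O)*(1/(2*B)) = O/B)
v(q, (1/22 - 4)²) - G = 6/((1/22 - 4)²) - 1*2408704 = 6/((1/22 - 4)²) - 2408704 = 6/((-87/22)²) - 2408704 = 6/(7569/484) - 2408704 = 6*(484/7569) - 2408704 = 968/2523 - 2408704 = -6077159224/2523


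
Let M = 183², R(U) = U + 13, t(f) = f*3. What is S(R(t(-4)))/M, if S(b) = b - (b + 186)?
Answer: -62/11163 ≈ -0.0055541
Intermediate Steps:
t(f) = 3*f
R(U) = 13 + U
M = 33489
S(b) = -186 (S(b) = b - (186 + b) = b + (-186 - b) = -186)
S(R(t(-4)))/M = -186/33489 = -186*1/33489 = -62/11163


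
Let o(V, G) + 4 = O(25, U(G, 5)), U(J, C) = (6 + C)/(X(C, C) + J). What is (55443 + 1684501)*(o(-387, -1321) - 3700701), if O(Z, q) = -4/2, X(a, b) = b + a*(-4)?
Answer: -6439022940408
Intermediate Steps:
X(a, b) = b - 4*a
U(J, C) = (6 + C)/(J - 3*C) (U(J, C) = (6 + C)/((C - 4*C) + J) = (6 + C)/(-3*C + J) = (6 + C)/(J - 3*C))
O(Z, q) = -2 (O(Z, q) = -4*½ = -2)
o(V, G) = -6 (o(V, G) = -4 - 2 = -6)
(55443 + 1684501)*(o(-387, -1321) - 3700701) = (55443 + 1684501)*(-6 - 3700701) = 1739944*(-3700707) = -6439022940408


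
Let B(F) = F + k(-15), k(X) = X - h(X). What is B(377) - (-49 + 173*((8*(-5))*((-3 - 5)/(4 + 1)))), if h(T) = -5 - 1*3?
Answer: -10653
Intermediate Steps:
h(T) = -8 (h(T) = -5 - 3 = -8)
k(X) = 8 + X (k(X) = X - 1*(-8) = X + 8 = 8 + X)
B(F) = -7 + F (B(F) = F + (8 - 15) = F - 7 = -7 + F)
B(377) - (-49 + 173*((8*(-5))*((-3 - 5)/(4 + 1)))) = (-7 + 377) - (-49 + 173*((8*(-5))*((-3 - 5)/(4 + 1)))) = 370 - (-49 + 173*(-(-320)/5)) = 370 - (-49 + 173*(-40*(-8/5))) = 370 - (-49 + 173*64) = 370 - (-49 + 11072) = 370 - 1*11023 = 370 - 11023 = -10653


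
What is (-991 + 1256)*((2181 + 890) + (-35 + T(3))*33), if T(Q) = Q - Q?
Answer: 507740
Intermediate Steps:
T(Q) = 0
(-991 + 1256)*((2181 + 890) + (-35 + T(3))*33) = (-991 + 1256)*((2181 + 890) + (-35 + 0)*33) = 265*(3071 - 35*33) = 265*(3071 - 1155) = 265*1916 = 507740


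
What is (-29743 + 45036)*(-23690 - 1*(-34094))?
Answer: 159108372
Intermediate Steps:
(-29743 + 45036)*(-23690 - 1*(-34094)) = 15293*(-23690 + 34094) = 15293*10404 = 159108372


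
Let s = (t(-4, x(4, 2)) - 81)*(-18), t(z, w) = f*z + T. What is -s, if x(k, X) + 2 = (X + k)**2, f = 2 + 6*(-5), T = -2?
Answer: 522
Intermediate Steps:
f = -28 (f = 2 - 30 = -28)
x(k, X) = -2 + (X + k)**2
t(z, w) = -2 - 28*z (t(z, w) = -28*z - 2 = -2 - 28*z)
s = -522 (s = ((-2 - 28*(-4)) - 81)*(-18) = ((-2 + 112) - 81)*(-18) = (110 - 81)*(-18) = 29*(-18) = -522)
-s = -1*(-522) = 522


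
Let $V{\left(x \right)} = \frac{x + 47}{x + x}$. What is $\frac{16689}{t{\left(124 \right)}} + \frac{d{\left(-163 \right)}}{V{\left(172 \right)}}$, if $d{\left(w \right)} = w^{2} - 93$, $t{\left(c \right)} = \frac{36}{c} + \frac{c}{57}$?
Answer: $\frac{46140633005}{954183} \approx 48356.0$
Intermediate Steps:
$t{\left(c \right)} = \frac{36}{c} + \frac{c}{57}$ ($t{\left(c \right)} = \frac{36}{c} + c \frac{1}{57} = \frac{36}{c} + \frac{c}{57}$)
$d{\left(w \right)} = -93 + w^{2}$
$V{\left(x \right)} = \frac{47 + x}{2 x}$
$\frac{16689}{t{\left(124 \right)}} + \frac{d{\left(-163 \right)}}{V{\left(172 \right)}} = \frac{16689}{\frac{36}{124} + \frac{1}{57} \cdot 124} + \frac{-93 + \left(-163\right)^{2}}{\frac{1}{2} \cdot \frac{1}{172} \left(47 + 172\right)} = \frac{16689}{36 \cdot \frac{1}{124} + \frac{124}{57}} + \frac{-93 + 26569}{\frac{1}{2} \cdot \frac{1}{172} \cdot 219} = \frac{16689}{\frac{9}{31} + \frac{124}{57}} + \frac{26476}{\frac{219}{344}} = \frac{16689}{\frac{4357}{1767}} + 26476 \cdot \frac{344}{219} = 16689 \cdot \frac{1767}{4357} + \frac{9107744}{219} = \frac{29489463}{4357} + \frac{9107744}{219} = \frac{46140633005}{954183}$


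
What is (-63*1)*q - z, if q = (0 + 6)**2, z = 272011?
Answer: -274279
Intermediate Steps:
q = 36 (q = 6**2 = 36)
(-63*1)*q - z = -63*1*36 - 1*272011 = -63*36 - 272011 = -2268 - 272011 = -274279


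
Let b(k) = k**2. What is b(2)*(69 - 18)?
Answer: 204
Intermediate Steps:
b(2)*(69 - 18) = 2**2*(69 - 18) = 4*51 = 204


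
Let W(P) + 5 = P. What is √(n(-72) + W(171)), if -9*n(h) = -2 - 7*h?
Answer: 4*√62/3 ≈ 10.499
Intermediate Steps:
n(h) = 2/9 + 7*h/9 (n(h) = -(-2 - 7*h)/9 = 2/9 + 7*h/9)
W(P) = -5 + P
√(n(-72) + W(171)) = √((2/9 + (7/9)*(-72)) + (-5 + 171)) = √((2/9 - 56) + 166) = √(-502/9 + 166) = √(992/9) = 4*√62/3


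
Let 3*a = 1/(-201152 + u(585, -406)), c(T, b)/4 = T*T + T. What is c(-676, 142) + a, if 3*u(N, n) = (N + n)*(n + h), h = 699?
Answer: 1005701626799/551009 ≈ 1.8252e+6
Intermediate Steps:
c(T, b) = 4*T + 4*T² (c(T, b) = 4*(T*T + T) = 4*(T² + T) = 4*(T + T²) = 4*T + 4*T²)
u(N, n) = (699 + n)*(N + n)/3 (u(N, n) = ((N + n)*(n + 699))/3 = ((N + n)*(699 + n))/3 = ((699 + n)*(N + n))/3 = (699 + n)*(N + n)/3)
a = -1/551009 (a = 1/(3*(-201152 + (233*585 + 233*(-406) + (⅓)*(-406)² + (⅓)*585*(-406)))) = 1/(3*(-201152 + (136305 - 94598 + (⅓)*164836 - 79170))) = 1/(3*(-201152 + (136305 - 94598 + 164836/3 - 79170))) = 1/(3*(-201152 + 52447/3)) = 1/(3*(-551009/3)) = (⅓)*(-3/551009) = -1/551009 ≈ -1.8149e-6)
c(-676, 142) + a = 4*(-676)*(1 - 676) - 1/551009 = 4*(-676)*(-675) - 1/551009 = 1825200 - 1/551009 = 1005701626799/551009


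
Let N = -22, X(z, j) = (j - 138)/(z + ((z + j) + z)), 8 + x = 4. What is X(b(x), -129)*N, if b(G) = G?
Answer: -1958/47 ≈ -41.660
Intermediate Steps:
x = -4 (x = -8 + 4 = -4)
X(z, j) = (-138 + j)/(j + 3*z) (X(z, j) = (-138 + j)/(z + ((j + z) + z)) = (-138 + j)/(z + (j + 2*z)) = (-138 + j)/(j + 3*z))
X(b(x), -129)*N = ((-138 - 129)/(-129 + 3*(-4)))*(-22) = (-267/(-129 - 12))*(-22) = (-267/(-141))*(-22) = -1/141*(-267)*(-22) = (89/47)*(-22) = -1958/47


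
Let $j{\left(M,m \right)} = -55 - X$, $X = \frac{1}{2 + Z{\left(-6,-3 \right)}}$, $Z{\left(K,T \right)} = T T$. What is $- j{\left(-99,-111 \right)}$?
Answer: $\frac{606}{11} \approx 55.091$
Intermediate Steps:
$Z{\left(K,T \right)} = T^{2}$
$X = \frac{1}{11}$ ($X = \frac{1}{2 + \left(-3\right)^{2}} = \frac{1}{2 + 9} = \frac{1}{11} \approx 0.090909$)
$j{\left(M,m \right)} = - \frac{606}{11}$ ($j{\left(M,m \right)} = -55 - \frac{1}{11} = - \frac{606}{11}$)
$- j{\left(-99,-111 \right)} = \left(-1\right) \left(- \frac{606}{11}\right) = \frac{606}{11}$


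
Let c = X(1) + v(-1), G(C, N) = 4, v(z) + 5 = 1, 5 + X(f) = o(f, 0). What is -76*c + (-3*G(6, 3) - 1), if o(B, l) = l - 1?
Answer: 747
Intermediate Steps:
o(B, l) = -1 + l
X(f) = -6 (X(f) = -5 + (-1 + 0) = -5 - 1 = -6)
v(z) = -4 (v(z) = -5 + 1 = -4)
c = -10 (c = -6 - 4 = -10)
-76*c + (-3*G(6, 3) - 1) = -76*(-10) + (-3*4 - 1) = 760 + (-12 - 1) = 760 - 13 = 747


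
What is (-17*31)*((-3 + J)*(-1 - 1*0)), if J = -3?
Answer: -3162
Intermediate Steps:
(-17*31)*((-3 + J)*(-1 - 1*0)) = (-17*31)*((-3 - 3)*(-1 - 1*0)) = -(-3162)*(-1 + 0) = -(-3162)*(-1) = -527*6 = -3162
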